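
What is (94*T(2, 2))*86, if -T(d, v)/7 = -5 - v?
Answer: 396116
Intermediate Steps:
T(d, v) = 35 + 7*v (T(d, v) = -7*(-5 - v) = 35 + 7*v)
(94*T(2, 2))*86 = (94*(35 + 7*2))*86 = (94*(35 + 14))*86 = (94*49)*86 = 4606*86 = 396116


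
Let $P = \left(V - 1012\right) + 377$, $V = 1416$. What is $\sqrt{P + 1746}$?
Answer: $19 \sqrt{7} \approx 50.269$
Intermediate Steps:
$P = 781$ ($P = \left(1416 - 1012\right) + 377 = 404 + 377 = 781$)
$\sqrt{P + 1746} = \sqrt{781 + 1746} = \sqrt{2527} = 19 \sqrt{7}$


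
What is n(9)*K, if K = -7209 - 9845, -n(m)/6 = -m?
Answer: -920916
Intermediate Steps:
n(m) = 6*m (n(m) = -(-6)*m = 6*m)
K = -17054
n(9)*K = (6*9)*(-17054) = 54*(-17054) = -920916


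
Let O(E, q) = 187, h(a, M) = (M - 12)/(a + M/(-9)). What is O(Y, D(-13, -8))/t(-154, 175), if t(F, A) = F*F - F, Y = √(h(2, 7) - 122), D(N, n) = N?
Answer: 17/2170 ≈ 0.0078341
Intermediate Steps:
h(a, M) = (-12 + M)/(a - M/9) (h(a, M) = (-12 + M)/(a + M*(-⅑)) = (-12 + M)/(a - M/9))
Y = I*√15257/11 (Y = √(9*(12 - 1*7)/(7 - 9*2) - 122) = √(9*(12 - 7)/(7 - 18) - 122) = √(9*5/(-11) - 122) = √(9*(-1/11)*5 - 122) = √(-45/11 - 122) = √(-1387/11) = I*√15257/11 ≈ 11.229*I)
t(F, A) = F² - F
O(Y, D(-13, -8))/t(-154, 175) = 187/((-154*(-1 - 154))) = 187/((-154*(-155))) = 187/23870 = 187*(1/23870) = 17/2170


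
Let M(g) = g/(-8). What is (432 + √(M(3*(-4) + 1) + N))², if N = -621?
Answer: (1728 + I*√9914)²/16 ≈ 1.86e+5 + 21507.0*I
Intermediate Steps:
M(g) = -g/8 (M(g) = g*(-⅛) = -g/8)
(432 + √(M(3*(-4) + 1) + N))² = (432 + √(-(3*(-4) + 1)/8 - 621))² = (432 + √(-(-12 + 1)/8 - 621))² = (432 + √(-⅛*(-11) - 621))² = (432 + √(11/8 - 621))² = (432 + √(-4957/8))² = (432 + I*√9914/4)²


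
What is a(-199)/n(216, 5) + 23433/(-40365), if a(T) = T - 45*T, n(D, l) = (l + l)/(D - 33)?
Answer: 2155951423/13455 ≈ 1.6023e+5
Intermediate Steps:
n(D, l) = 2*l/(-33 + D) (n(D, l) = (2*l)/(-33 + D) = 2*l/(-33 + D))
a(T) = -44*T
a(-199)/n(216, 5) + 23433/(-40365) = (-44*(-199))/((2*5/(-33 + 216))) + 23433/(-40365) = 8756/((2*5/183)) + 23433*(-1/40365) = 8756/((2*5*(1/183))) - 7811/13455 = 8756/(10/183) - 7811/13455 = 8756*(183/10) - 7811/13455 = 801174/5 - 7811/13455 = 2155951423/13455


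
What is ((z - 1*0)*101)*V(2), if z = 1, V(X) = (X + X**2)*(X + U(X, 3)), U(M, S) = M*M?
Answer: 3636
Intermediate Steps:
U(M, S) = M**2
V(X) = (X + X**2)**2 (V(X) = (X + X**2)*(X + X**2) = (X + X**2)**2)
((z - 1*0)*101)*V(2) = ((1 - 1*0)*101)*(2**2*(1 + 2**2 + 2*2)) = ((1 + 0)*101)*(4*(1 + 4 + 4)) = (1*101)*(4*9) = 101*36 = 3636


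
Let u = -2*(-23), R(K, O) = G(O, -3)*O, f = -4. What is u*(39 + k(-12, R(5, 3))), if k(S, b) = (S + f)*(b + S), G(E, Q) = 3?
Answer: 4002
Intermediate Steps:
R(K, O) = 3*O
k(S, b) = (-4 + S)*(S + b) (k(S, b) = (S - 4)*(b + S) = (-4 + S)*(S + b))
u = 46
u*(39 + k(-12, R(5, 3))) = 46*(39 + ((-12)² - 4*(-12) - 12*3 - 36*3)) = 46*(39 + (144 + 48 - 4*9 - 12*9)) = 46*(39 + (144 + 48 - 36 - 108)) = 46*(39 + 48) = 46*87 = 4002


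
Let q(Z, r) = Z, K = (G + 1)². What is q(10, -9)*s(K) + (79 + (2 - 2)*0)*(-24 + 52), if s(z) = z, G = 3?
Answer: 2372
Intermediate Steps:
K = 16 (K = (3 + 1)² = 4² = 16)
q(10, -9)*s(K) + (79 + (2 - 2)*0)*(-24 + 52) = 10*16 + (79 + (2 - 2)*0)*(-24 + 52) = 160 + (79 + 0*0)*28 = 160 + (79 + 0)*28 = 160 + 79*28 = 160 + 2212 = 2372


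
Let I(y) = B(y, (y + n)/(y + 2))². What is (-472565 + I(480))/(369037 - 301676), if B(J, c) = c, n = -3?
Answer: -109787963531/15649576964 ≈ -7.0154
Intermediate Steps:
I(y) = (-3 + y)²/(2 + y)² (I(y) = ((y - 3)/(y + 2))² = ((-3 + y)/(2 + y))² = (-3 + y)²/(2 + y)²)
(-472565 + I(480))/(369037 - 301676) = (-472565 + (-3 + 480)²/(2 + 480)²)/(369037 - 301676) = (-472565 + 477²/482²)/67361 = (-472565 + 227529*(1/232324))*(1/67361) = (-472565 + 227529/232324)*(1/67361) = -109787963531/232324*1/67361 = -109787963531/15649576964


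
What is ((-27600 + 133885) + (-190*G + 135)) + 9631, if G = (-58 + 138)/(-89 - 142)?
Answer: 26822981/231 ≈ 1.1612e+5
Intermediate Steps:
G = -80/231 (G = 80/(-231) = 80*(-1/231) = -80/231 ≈ -0.34632)
((-27600 + 133885) + (-190*G + 135)) + 9631 = ((-27600 + 133885) + (-190*(-80/231) + 135)) + 9631 = (106285 + (15200/231 + 135)) + 9631 = (106285 + 46385/231) + 9631 = 24598220/231 + 9631 = 26822981/231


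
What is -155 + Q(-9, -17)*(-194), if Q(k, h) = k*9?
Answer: 15559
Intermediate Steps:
Q(k, h) = 9*k
-155 + Q(-9, -17)*(-194) = -155 + (9*(-9))*(-194) = -155 - 81*(-194) = -155 + 15714 = 15559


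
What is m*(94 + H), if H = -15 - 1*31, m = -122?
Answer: -5856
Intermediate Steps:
H = -46 (H = -15 - 31 = -46)
m*(94 + H) = -122*(94 - 46) = -122*48 = -5856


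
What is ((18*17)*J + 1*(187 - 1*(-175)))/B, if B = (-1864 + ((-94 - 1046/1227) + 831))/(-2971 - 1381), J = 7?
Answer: 13371119616/1383875 ≈ 9662.1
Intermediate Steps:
B = 1383875/5339904 (B = (-1864 + ((-94 - 1046*1/1227) + 831))/(-4352) = (-1864 + ((-94 - 1046/1227) + 831))*(-1/4352) = (-1864 + (-116384/1227 + 831))*(-1/4352) = (-1864 + 903253/1227)*(-1/4352) = -1383875/1227*(-1/4352) = 1383875/5339904 ≈ 0.25916)
((18*17)*J + 1*(187 - 1*(-175)))/B = ((18*17)*7 + 1*(187 - 1*(-175)))/(1383875/5339904) = (306*7 + 1*(187 + 175))*(5339904/1383875) = (2142 + 1*362)*(5339904/1383875) = (2142 + 362)*(5339904/1383875) = 2504*(5339904/1383875) = 13371119616/1383875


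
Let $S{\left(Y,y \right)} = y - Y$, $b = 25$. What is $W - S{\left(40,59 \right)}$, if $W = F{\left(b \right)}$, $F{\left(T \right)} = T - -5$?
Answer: $11$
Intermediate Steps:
$F{\left(T \right)} = 5 + T$ ($F{\left(T \right)} = T + 5 = 5 + T$)
$W = 30$ ($W = 5 + 25 = 30$)
$W - S{\left(40,59 \right)} = 30 - \left(59 - 40\right) = 30 - 19 = 11$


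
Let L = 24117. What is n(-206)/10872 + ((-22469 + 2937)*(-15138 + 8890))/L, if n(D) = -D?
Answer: 221129944049/43700004 ≈ 5060.2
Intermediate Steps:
n(-206)/10872 + ((-22469 + 2937)*(-15138 + 8890))/L = -1*(-206)/10872 + ((-22469 + 2937)*(-15138 + 8890))/24117 = 206*(1/10872) - 19532*(-6248)*(1/24117) = 103/5436 + 122035936*(1/24117) = 103/5436 + 122035936/24117 = 221129944049/43700004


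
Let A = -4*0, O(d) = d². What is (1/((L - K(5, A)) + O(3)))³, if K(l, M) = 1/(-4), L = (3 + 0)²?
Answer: 64/389017 ≈ 0.00016452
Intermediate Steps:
L = 9 (L = 3² = 9)
A = 0
K(l, M) = -¼
(1/((L - K(5, A)) + O(3)))³ = (1/((9 - 1*(-¼)) + 3²))³ = (1/((9 + ¼) + 9))³ = (1/(37/4 + 9))³ = (1/(73/4))³ = (4/73)³ = 64/389017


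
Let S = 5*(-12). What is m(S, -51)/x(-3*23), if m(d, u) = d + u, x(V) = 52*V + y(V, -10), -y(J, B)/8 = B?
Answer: 111/3508 ≈ 0.031642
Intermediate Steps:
y(J, B) = -8*B
x(V) = 80 + 52*V (x(V) = 52*V - 8*(-10) = 52*V + 80 = 80 + 52*V)
S = -60
m(S, -51)/x(-3*23) = (-60 - 51)/(80 + 52*(-3*23)) = -111/(80 + 52*(-69)) = -111/(80 - 3588) = -111/(-3508) = -111*(-1/3508) = 111/3508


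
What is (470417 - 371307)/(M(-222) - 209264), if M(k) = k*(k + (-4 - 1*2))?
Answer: -49555/79324 ≈ -0.62472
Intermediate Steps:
M(k) = k*(-6 + k) (M(k) = k*(k + (-4 - 2)) = k*(k - 6) = k*(-6 + k))
(470417 - 371307)/(M(-222) - 209264) = (470417 - 371307)/(-222*(-6 - 222) - 209264) = 99110/(-222*(-228) - 209264) = 99110/(50616 - 209264) = 99110/(-158648) = 99110*(-1/158648) = -49555/79324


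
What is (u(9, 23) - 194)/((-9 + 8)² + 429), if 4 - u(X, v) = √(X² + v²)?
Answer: -19/43 - √610/430 ≈ -0.49930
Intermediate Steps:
u(X, v) = 4 - √(X² + v²)
(u(9, 23) - 194)/((-9 + 8)² + 429) = ((4 - √(9² + 23²)) - 194)/((-9 + 8)² + 429) = ((4 - √(81 + 529)) - 194)/((-1)² + 429) = ((4 - √610) - 194)/(1 + 429) = (-190 - √610)/430 = (-190 - √610)*(1/430) = -19/43 - √610/430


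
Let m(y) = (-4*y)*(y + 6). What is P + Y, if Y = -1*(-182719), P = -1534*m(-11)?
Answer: 520199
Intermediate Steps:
m(y) = -4*y*(6 + y) (m(y) = (-4*y)*(6 + y) = -4*y*(6 + y))
P = 337480 (P = -(-6136)*(-11)*(6 - 11) = -(-6136)*(-11)*(-5) = -1534*(-220) = 337480)
Y = 182719
P + Y = 337480 + 182719 = 520199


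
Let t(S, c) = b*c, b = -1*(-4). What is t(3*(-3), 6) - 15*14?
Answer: -186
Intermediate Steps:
b = 4
t(S, c) = 4*c
t(3*(-3), 6) - 15*14 = 4*6 - 15*14 = 24 - 210 = -186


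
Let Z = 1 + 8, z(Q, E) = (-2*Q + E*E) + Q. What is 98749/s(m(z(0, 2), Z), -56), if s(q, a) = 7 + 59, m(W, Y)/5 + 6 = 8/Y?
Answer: 98749/66 ≈ 1496.2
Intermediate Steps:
z(Q, E) = E**2 - Q (z(Q, E) = (-2*Q + E**2) + Q = (E**2 - 2*Q) + Q = E**2 - Q)
Z = 9
m(W, Y) = -30 + 40/Y (m(W, Y) = -30 + 5*(8/Y) = -30 + 40/Y)
s(q, a) = 66
98749/s(m(z(0, 2), Z), -56) = 98749/66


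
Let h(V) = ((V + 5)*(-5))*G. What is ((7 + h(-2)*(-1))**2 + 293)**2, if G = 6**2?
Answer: 89701448004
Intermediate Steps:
G = 36
h(V) = -900 - 180*V (h(V) = ((V + 5)*(-5))*36 = ((5 + V)*(-5))*36 = (-25 - 5*V)*36 = -900 - 180*V)
((7 + h(-2)*(-1))**2 + 293)**2 = ((7 + (-900 - 180*(-2))*(-1))**2 + 293)**2 = ((7 + (-900 + 360)*(-1))**2 + 293)**2 = ((7 - 540*(-1))**2 + 293)**2 = ((7 + 540)**2 + 293)**2 = (547**2 + 293)**2 = (299209 + 293)**2 = 299502**2 = 89701448004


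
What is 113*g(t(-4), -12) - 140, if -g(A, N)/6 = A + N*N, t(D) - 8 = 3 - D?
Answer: -107942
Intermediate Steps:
t(D) = 11 - D (t(D) = 8 + (3 - D) = 11 - D)
g(A, N) = -6*A - 6*N² (g(A, N) = -6*(A + N*N) = -6*(A + N²) = -6*A - 6*N²)
113*g(t(-4), -12) - 140 = 113*(-6*(11 - 1*(-4)) - 6*(-12)²) - 140 = 113*(-6*(11 + 4) - 6*144) - 140 = 113*(-6*15 - 864) - 140 = 113*(-90 - 864) - 140 = 113*(-954) - 140 = -107802 - 140 = -107942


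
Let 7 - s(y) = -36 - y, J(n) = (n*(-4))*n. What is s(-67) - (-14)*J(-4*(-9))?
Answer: -72600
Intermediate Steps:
J(n) = -4*n² (J(n) = (-4*n)*n = -4*n²)
s(y) = 43 + y (s(y) = 7 - (-36 - y) = 7 + (36 + y) = 43 + y)
s(-67) - (-14)*J(-4*(-9)) = (43 - 67) - (-14)*(-4*(-4*(-9))²) = -24 - (-14)*(-4*36²) = -24 - (-14)*(-4*1296) = -24 - (-14)*(-5184) = -24 - 1*72576 = -24 - 72576 = -72600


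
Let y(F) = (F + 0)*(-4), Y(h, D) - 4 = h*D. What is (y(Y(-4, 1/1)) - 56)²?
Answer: 3136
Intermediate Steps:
Y(h, D) = 4 + D*h (Y(h, D) = 4 + h*D = 4 + D*h)
y(F) = -4*F (y(F) = F*(-4) = -4*F)
(y(Y(-4, 1/1)) - 56)² = (-4*(4 + (1/1)*(-4)) - 56)² = (-4*(4 + (1*1)*(-4)) - 56)² = (-4*(4 + 1*(-4)) - 56)² = (-4*(4 - 4) - 56)² = (-4*0 - 56)² = (0 - 56)² = (-56)² = 3136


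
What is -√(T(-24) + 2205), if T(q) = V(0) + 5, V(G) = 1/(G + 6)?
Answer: -√79566/6 ≈ -47.012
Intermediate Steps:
V(G) = 1/(6 + G)
T(q) = 31/6 (T(q) = 1/(6 + 0) + 5 = 1/6 + 5 = ⅙ + 5 = 31/6)
-√(T(-24) + 2205) = -√(31/6 + 2205) = -√(13261/6) = -√79566/6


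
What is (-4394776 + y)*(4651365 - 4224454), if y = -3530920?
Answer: -3383566805056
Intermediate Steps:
(-4394776 + y)*(4651365 - 4224454) = (-4394776 - 3530920)*(4651365 - 4224454) = -7925696*426911 = -3383566805056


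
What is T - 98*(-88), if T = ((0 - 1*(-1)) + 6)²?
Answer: 8673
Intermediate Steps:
T = 49 (T = ((0 + 1) + 6)² = (1 + 6)² = 7² = 49)
T - 98*(-88) = 49 - 98*(-88) = 49 + 8624 = 8673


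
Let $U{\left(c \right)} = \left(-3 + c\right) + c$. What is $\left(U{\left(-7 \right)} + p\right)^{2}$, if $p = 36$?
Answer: $361$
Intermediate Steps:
$U{\left(c \right)} = -3 + 2 c$
$\left(U{\left(-7 \right)} + p\right)^{2} = \left(\left(-3 + 2 \left(-7\right)\right) + 36\right)^{2} = \left(\left(-3 - 14\right) + 36\right)^{2} = \left(-17 + 36\right)^{2} = 19^{2} = 361$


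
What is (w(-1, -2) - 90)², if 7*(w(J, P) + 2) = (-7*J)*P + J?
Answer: 434281/49 ≈ 8862.9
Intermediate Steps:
w(J, P) = -2 + J/7 - J*P (w(J, P) = -2 + ((-7*J)*P + J)/7 = -2 + (-7*J*P + J)/7 = -2 + (J - 7*J*P)/7 = -2 + (J/7 - J*P) = -2 + J/7 - J*P)
(w(-1, -2) - 90)² = ((-2 + (⅐)*(-1) - 1*(-1)*(-2)) - 90)² = ((-2 - ⅐ - 2) - 90)² = (-29/7 - 90)² = (-659/7)² = 434281/49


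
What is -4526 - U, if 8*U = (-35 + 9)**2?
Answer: -9221/2 ≈ -4610.5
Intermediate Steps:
U = 169/2 (U = (-35 + 9)**2/8 = (1/8)*(-26)**2 = (1/8)*676 = 169/2 ≈ 84.500)
-4526 - U = -4526 - 1*169/2 = -4526 - 169/2 = -9221/2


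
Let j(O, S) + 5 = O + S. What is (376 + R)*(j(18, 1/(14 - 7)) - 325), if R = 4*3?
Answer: -847004/7 ≈ -1.2100e+5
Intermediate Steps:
R = 12
j(O, S) = -5 + O + S (j(O, S) = -5 + (O + S) = -5 + O + S)
(376 + R)*(j(18, 1/(14 - 7)) - 325) = (376 + 12)*((-5 + 18 + 1/(14 - 7)) - 325) = 388*((-5 + 18 + 1/7) - 325) = 388*(92/7 - 325) = 388*(-2183/7) = -847004/7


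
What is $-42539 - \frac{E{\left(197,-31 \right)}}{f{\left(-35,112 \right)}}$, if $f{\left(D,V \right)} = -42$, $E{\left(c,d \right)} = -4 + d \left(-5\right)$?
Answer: $- \frac{1786487}{42} \approx -42535.0$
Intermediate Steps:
$E{\left(c,d \right)} = -4 - 5 d$
$-42539 - \frac{E{\left(197,-31 \right)}}{f{\left(-35,112 \right)}} = -42539 - \frac{-4 - -155}{-42} = -42539 - \left(-4 + 155\right) \left(- \frac{1}{42}\right) = -42539 - 151 \left(- \frac{1}{42}\right) = -42539 - - \frac{151}{42} = -42539 + \frac{151}{42} = - \frac{1786487}{42}$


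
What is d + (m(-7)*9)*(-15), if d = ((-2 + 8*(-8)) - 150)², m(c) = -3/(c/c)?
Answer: 47061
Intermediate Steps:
m(c) = -3 (m(c) = -3/1 = -3*1 = -3)
d = 46656 (d = ((-2 - 64) - 150)² = (-66 - 150)² = (-216)² = 46656)
d + (m(-7)*9)*(-15) = 46656 - 3*9*(-15) = 46656 - 27*(-15) = 46656 + 405 = 47061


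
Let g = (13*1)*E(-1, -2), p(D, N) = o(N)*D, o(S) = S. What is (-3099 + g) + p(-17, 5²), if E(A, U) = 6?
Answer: -3446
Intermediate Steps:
p(D, N) = D*N (p(D, N) = N*D = D*N)
g = 78 (g = (13*1)*6 = 13*6 = 78)
(-3099 + g) + p(-17, 5²) = (-3099 + 78) - 17*5² = -3021 - 17*25 = -3021 - 425 = -3446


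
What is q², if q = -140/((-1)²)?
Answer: 19600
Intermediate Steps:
q = -140 (q = -140/1 = -140*1 = -140)
q² = (-140)² = 19600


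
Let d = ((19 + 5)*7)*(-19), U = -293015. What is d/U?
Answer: 3192/293015 ≈ 0.010894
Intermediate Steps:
d = -3192 (d = (24*7)*(-19) = 168*(-19) = -3192)
d/U = -3192/(-293015) = -3192*(-1/293015) = 3192/293015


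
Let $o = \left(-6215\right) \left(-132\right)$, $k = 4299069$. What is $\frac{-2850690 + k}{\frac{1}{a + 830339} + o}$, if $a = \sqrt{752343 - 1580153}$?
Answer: $\frac{819235339645347438109101}{464025153595320532574041} + \frac{1448379 i \sqrt{827810}}{464025153595320532574041} \approx 1.7655 + 2.8399 \cdot 10^{-15} i$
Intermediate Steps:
$a = i \sqrt{827810}$ ($a = \sqrt{-827810} = i \sqrt{827810} \approx 909.84 i$)
$o = 820380$
$\frac{-2850690 + k}{\frac{1}{a + 830339} + o} = \frac{-2850690 + 4299069}{\frac{1}{i \sqrt{827810} + 830339} + 820380} = \frac{1448379}{\frac{1}{830339 + i \sqrt{827810}} + 820380} = \frac{1448379}{820380 + \frac{1}{830339 + i \sqrt{827810}}}$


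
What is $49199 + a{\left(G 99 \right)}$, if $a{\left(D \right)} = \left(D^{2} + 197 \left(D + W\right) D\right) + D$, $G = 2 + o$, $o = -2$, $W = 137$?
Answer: $49199$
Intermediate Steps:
$G = 0$ ($G = 2 - 2 = 0$)
$a{\left(D \right)} = D + D^{2} + D \left(26989 + 197 D\right)$ ($a{\left(D \right)} = \left(D^{2} + 197 \left(D + 137\right) D\right) + D = \left(D^{2} + 197 \left(137 + D\right) D\right) + D = \left(D^{2} + \left(26989 + 197 D\right) D\right) + D = \left(D^{2} + D \left(26989 + 197 D\right)\right) + D = D + D^{2} + D \left(26989 + 197 D\right)$)
$49199 + a{\left(G 99 \right)} = 49199 + 2 \cdot 0 \cdot 99 \left(13495 + 99 \cdot 0 \cdot 99\right) = 49199 + 2 \cdot 0 \left(13495 + 99 \cdot 0\right) = 49199 + 2 \cdot 0 \left(13495 + 0\right) = 49199 + 2 \cdot 0 \cdot 13495 = 49199 + 0 = 49199$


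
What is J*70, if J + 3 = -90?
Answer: -6510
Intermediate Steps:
J = -93 (J = -3 - 90 = -93)
J*70 = -93*70 = -6510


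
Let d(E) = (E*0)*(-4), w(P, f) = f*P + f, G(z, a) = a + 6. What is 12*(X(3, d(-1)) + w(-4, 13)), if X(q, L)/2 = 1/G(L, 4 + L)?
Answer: -2328/5 ≈ -465.60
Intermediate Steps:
G(z, a) = 6 + a
w(P, f) = f + P*f (w(P, f) = P*f + f = f + P*f)
d(E) = 0 (d(E) = 0*(-4) = 0)
X(q, L) = 2/(10 + L) (X(q, L) = 2/(6 + (4 + L)) = 2/(10 + L))
12*(X(3, d(-1)) + w(-4, 13)) = 12*(2/(10 + 0) + 13*(1 - 4)) = 12*(2/10 + 13*(-3)) = 12*(2*(1/10) - 39) = 12*(1/5 - 39) = 12*(-194/5) = -2328/5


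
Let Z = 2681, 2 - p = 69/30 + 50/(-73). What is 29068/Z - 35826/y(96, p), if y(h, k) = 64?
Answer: -47094577/85792 ≈ -548.94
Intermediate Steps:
p = 281/730 (p = 2 - (69/30 + 50/(-73)) = 2 - (69*(1/30) + 50*(-1/73)) = 2 - (23/10 - 50/73) = 2 - 1*1179/730 = 2 - 1179/730 = 281/730 ≈ 0.38493)
29068/Z - 35826/y(96, p) = 29068/2681 - 35826/64 = 29068*(1/2681) - 35826*1/64 = 29068/2681 - 17913/32 = -47094577/85792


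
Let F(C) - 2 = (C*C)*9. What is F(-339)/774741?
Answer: 1034291/774741 ≈ 1.3350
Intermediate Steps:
F(C) = 2 + 9*C² (F(C) = 2 + (C*C)*9 = 2 + C²*9 = 2 + 9*C²)
F(-339)/774741 = (2 + 9*(-339)²)/774741 = (2 + 9*114921)*(1/774741) = (2 + 1034289)*(1/774741) = 1034291*(1/774741) = 1034291/774741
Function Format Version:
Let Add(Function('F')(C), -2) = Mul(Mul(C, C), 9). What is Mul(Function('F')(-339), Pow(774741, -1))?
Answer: Rational(1034291, 774741) ≈ 1.3350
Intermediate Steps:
Function('F')(C) = Add(2, Mul(9, Pow(C, 2))) (Function('F')(C) = Add(2, Mul(Mul(C, C), 9)) = Add(2, Mul(Pow(C, 2), 9)) = Add(2, Mul(9, Pow(C, 2))))
Mul(Function('F')(-339), Pow(774741, -1)) = Mul(Add(2, Mul(9, Pow(-339, 2))), Pow(774741, -1)) = Mul(Add(2, Mul(9, 114921)), Rational(1, 774741)) = Mul(Add(2, 1034289), Rational(1, 774741)) = Mul(1034291, Rational(1, 774741)) = Rational(1034291, 774741)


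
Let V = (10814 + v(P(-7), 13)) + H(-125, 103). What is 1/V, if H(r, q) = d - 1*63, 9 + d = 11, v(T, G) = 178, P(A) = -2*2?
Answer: 1/10931 ≈ 9.1483e-5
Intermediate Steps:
P(A) = -4
d = 2 (d = -9 + 11 = 2)
H(r, q) = -61 (H(r, q) = 2 - 1*63 = 2 - 63 = -61)
V = 10931 (V = (10814 + 178) - 61 = 10992 - 61 = 10931)
1/V = 1/10931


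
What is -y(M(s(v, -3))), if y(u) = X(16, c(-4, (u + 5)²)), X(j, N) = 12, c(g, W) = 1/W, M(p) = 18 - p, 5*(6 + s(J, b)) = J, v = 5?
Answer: -12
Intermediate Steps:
s(J, b) = -6 + J/5
y(u) = 12
-y(M(s(v, -3))) = -1*12 = -12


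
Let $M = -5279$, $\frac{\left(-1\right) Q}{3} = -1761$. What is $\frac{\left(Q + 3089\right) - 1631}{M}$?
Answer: $- \frac{6741}{5279} \approx -1.2769$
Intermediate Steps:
$Q = 5283$ ($Q = \left(-3\right) \left(-1761\right) = 5283$)
$\frac{\left(Q + 3089\right) - 1631}{M} = \frac{\left(5283 + 3089\right) - 1631}{-5279} = \left(8372 - 1631\right) \left(- \frac{1}{5279}\right) = 6741 \left(- \frac{1}{5279}\right) = - \frac{6741}{5279}$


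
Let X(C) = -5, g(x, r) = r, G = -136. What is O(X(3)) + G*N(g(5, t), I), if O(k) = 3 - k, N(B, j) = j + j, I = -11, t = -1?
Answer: 3000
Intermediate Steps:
N(B, j) = 2*j
O(X(3)) + G*N(g(5, t), I) = (3 - 1*(-5)) - 272*(-11) = (3 + 5) - 136*(-22) = 8 + 2992 = 3000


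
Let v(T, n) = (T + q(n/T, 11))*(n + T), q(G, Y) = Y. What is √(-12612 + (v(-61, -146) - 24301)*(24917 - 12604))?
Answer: 5*I*√6871651 ≈ 13107.0*I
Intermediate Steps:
v(T, n) = (11 + T)*(T + n) (v(T, n) = (T + 11)*(n + T) = (11 + T)*(T + n))
√(-12612 + (v(-61, -146) - 24301)*(24917 - 12604)) = √(-12612 + (((-61)² + 11*(-61) + 11*(-146) - 61*(-146)) - 24301)*(24917 - 12604)) = √(-12612 + ((3721 - 671 - 1606 + 8906) - 24301)*12313) = √(-12612 + (10350 - 24301)*12313) = √(-12612 - 13951*12313) = √(-12612 - 171778663) = √(-171791275) = 5*I*√6871651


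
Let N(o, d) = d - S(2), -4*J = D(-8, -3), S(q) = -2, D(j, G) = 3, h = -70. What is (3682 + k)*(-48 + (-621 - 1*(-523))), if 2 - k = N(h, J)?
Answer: -1075363/2 ≈ -5.3768e+5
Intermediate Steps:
J = -3/4 (J = -1/4*3 = -3/4 ≈ -0.75000)
N(o, d) = 2 + d (N(o, d) = d - 1*(-2) = d + 2 = 2 + d)
k = 3/4 (k = 2 - (2 - 3/4) = 2 - 1*5/4 = 2 - 5/4 = 3/4 ≈ 0.75000)
(3682 + k)*(-48 + (-621 - 1*(-523))) = (3682 + 3/4)*(-48 + (-621 - 1*(-523))) = 14731*(-48 + (-621 + 523))/4 = 14731*(-48 - 98)/4 = (14731/4)*(-146) = -1075363/2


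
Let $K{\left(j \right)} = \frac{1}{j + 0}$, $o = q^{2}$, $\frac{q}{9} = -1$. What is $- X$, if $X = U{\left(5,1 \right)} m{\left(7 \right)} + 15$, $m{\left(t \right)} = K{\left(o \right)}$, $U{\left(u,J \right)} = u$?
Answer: $- \frac{1220}{81} \approx -15.062$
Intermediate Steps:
$q = -9$ ($q = 9 \left(-1\right) = -9$)
$o = 81$ ($o = \left(-9\right)^{2} = 81$)
$K{\left(j \right)} = \frac{1}{j}$
$m{\left(t \right)} = \frac{1}{81}$
$X = \frac{1220}{81}$ ($X = 5 \cdot \frac{1}{81} + 15 = \frac{5}{81} + 15 = \frac{1220}{81} \approx 15.062$)
$- X = \left(-1\right) \frac{1220}{81} = - \frac{1220}{81}$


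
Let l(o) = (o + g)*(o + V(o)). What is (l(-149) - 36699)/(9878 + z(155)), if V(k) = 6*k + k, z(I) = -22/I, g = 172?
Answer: -9937825/1531068 ≈ -6.4908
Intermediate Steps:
V(k) = 7*k
l(o) = 8*o*(172 + o) (l(o) = (o + 172)*(o + 7*o) = (172 + o)*(8*o) = 8*o*(172 + o))
(l(-149) - 36699)/(9878 + z(155)) = (8*(-149)*(172 - 149) - 36699)/(9878 - 22/155) = (8*(-149)*23 - 36699)/(9878 - 22*1/155) = (-27416 - 36699)/(9878 - 22/155) = -64115/1531068/155 = -64115*155/1531068 = -9937825/1531068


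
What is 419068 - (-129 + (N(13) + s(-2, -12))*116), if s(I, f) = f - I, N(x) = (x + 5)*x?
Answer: 393213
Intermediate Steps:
N(x) = x*(5 + x) (N(x) = (5 + x)*x = x*(5 + x))
419068 - (-129 + (N(13) + s(-2, -12))*116) = 419068 - (-129 + (13*(5 + 13) + (-12 - 1*(-2)))*116) = 419068 - (-129 + (13*18 + (-12 + 2))*116) = 419068 - (-129 + (234 - 10)*116) = 419068 - (-129 + 224*116) = 419068 - (-129 + 25984) = 419068 - 1*25855 = 419068 - 25855 = 393213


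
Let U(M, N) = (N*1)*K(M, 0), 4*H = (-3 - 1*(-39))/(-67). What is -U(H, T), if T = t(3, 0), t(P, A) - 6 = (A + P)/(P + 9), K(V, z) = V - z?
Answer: 225/268 ≈ 0.83955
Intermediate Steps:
t(P, A) = 6 + (A + P)/(9 + P) (t(P, A) = 6 + (A + P)/(P + 9) = 6 + (A + P)/(9 + P))
H = -9/67 (H = ((-3 - 1*(-39))/(-67))/4 = ((-3 + 39)*(-1/67))/4 = (36*(-1/67))/4 = (¼)*(-36/67) = -9/67 ≈ -0.13433)
T = 25/4 (T = (54 + 0 + 7*3)/(9 + 3) = (54 + 0 + 21)/12 = (1/12)*75 = 25/4 ≈ 6.2500)
U(M, N) = M*N (U(M, N) = (N*1)*(M - 1*0) = N*(M + 0) = N*M = M*N)
-U(H, T) = -(-9)*25/(67*4) = -1*(-225/268) = 225/268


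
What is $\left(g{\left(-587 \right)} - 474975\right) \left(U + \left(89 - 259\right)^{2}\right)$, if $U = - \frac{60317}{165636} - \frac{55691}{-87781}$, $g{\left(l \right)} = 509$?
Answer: $- \frac{99685562370457552667}{7269846858} \approx -1.3712 \cdot 10^{10}$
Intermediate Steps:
$U = \frac{3929747899}{14539693716}$ ($U = \left(-60317\right) \frac{1}{165636} - - \frac{55691}{87781} = - \frac{60317}{165636} + \frac{55691}{87781} = \frac{3929747899}{14539693716} \approx 0.27028$)
$\left(g{\left(-587 \right)} - 474975\right) \left(U + \left(89 - 259\right)^{2}\right) = \left(509 - 474975\right) \left(\frac{3929747899}{14539693716} + \left(89 - 259\right)^{2}\right) = - 474466 \left(\frac{3929747899}{14539693716} + \left(-170\right)^{2}\right) = - 474466 \left(\frac{3929747899}{14539693716} + 28900\right) = \left(-474466\right) \frac{420201078140299}{14539693716} = - \frac{99685562370457552667}{7269846858}$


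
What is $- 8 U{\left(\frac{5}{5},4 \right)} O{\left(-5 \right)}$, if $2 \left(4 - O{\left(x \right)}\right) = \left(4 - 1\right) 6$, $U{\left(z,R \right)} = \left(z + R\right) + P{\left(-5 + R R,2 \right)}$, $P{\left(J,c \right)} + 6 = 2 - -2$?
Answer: $120$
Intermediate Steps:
$P{\left(J,c \right)} = -2$ ($P{\left(J,c \right)} = -6 + \left(2 - -2\right) = -6 + \left(2 + 2\right) = -6 + 4 = -2$)
$U{\left(z,R \right)} = -2 + R + z$ ($U{\left(z,R \right)} = \left(z + R\right) - 2 = \left(R + z\right) - 2 = -2 + R + z$)
$O{\left(x \right)} = -5$ ($O{\left(x \right)} = 4 - \frac{\left(4 - 1\right) 6}{2} = 4 - \frac{3 \cdot 6}{2} = 4 - 9 = -5$)
$- 8 U{\left(\frac{5}{5},4 \right)} O{\left(-5 \right)} = - 8 \left(-2 + 4 + \frac{5}{5}\right) \left(-5\right) = - 8 \left(-2 + 4 + 5 \cdot \frac{1}{5}\right) \left(-5\right) = - 8 \left(-2 + 4 + 1\right) \left(-5\right) = \left(-8\right) 3 \left(-5\right) = \left(-24\right) \left(-5\right) = 120$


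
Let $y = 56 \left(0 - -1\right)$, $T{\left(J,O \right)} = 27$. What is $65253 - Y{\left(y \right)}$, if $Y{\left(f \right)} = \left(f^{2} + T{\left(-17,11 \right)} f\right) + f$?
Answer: $60549$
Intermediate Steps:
$y = 56$ ($y = 56 \left(0 + 1\right) = 56 \cdot 1 = 56$)
$Y{\left(f \right)} = f^{2} + 28 f$ ($Y{\left(f \right)} = \left(f^{2} + 27 f\right) + f = f^{2} + 28 f$)
$65253 - Y{\left(y \right)} = 65253 - 56 \left(28 + 56\right) = 65253 - 56 \cdot 84 = 65253 - 4704 = 60549$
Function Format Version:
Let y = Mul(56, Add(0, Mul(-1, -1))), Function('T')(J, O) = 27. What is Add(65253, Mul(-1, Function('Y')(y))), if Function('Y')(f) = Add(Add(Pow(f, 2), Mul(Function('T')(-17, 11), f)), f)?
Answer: 60549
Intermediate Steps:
y = 56 (y = Mul(56, Add(0, 1)) = Mul(56, 1) = 56)
Function('Y')(f) = Add(Pow(f, 2), Mul(28, f)) (Function('Y')(f) = Add(Add(Pow(f, 2), Mul(27, f)), f) = Add(Pow(f, 2), Mul(28, f)))
Add(65253, Mul(-1, Function('Y')(y))) = Add(65253, Mul(-1, Mul(56, Add(28, 56)))) = Add(65253, Mul(-1, Mul(56, 84))) = Add(65253, Mul(-1, 4704)) = Add(65253, -4704) = 60549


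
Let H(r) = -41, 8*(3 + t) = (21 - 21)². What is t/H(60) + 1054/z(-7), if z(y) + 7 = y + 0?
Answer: -21586/287 ≈ -75.213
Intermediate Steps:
t = -3 (t = -3 + (21 - 21)²/8 = -3 + (⅛)*0² = -3 + (⅛)*0 = -3 + 0 = -3)
z(y) = -7 + y (z(y) = -7 + (y + 0) = -7 + y)
t/H(60) + 1054/z(-7) = -3/(-41) + 1054/(-7 - 7) = -3*(-1/41) + 1054/(-14) = 3/41 + 1054*(-1/14) = 3/41 - 527/7 = -21586/287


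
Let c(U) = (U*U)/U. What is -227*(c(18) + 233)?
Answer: -56977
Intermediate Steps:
c(U) = U (c(U) = U**2/U = U)
-227*(c(18) + 233) = -227*(18 + 233) = -227*251 = -56977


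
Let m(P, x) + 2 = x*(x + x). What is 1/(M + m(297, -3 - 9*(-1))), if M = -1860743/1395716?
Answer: 1395716/95839377 ≈ 0.014563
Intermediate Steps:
m(P, x) = -2 + 2*x**2 (m(P, x) = -2 + x*(x + x) = -2 + x*(2*x) = -2 + 2*x**2)
M = -1860743/1395716 (M = -1860743*1/1395716 = -1860743/1395716 ≈ -1.3332)
1/(M + m(297, -3 - 9*(-1))) = 1/(-1860743/1395716 + (-2 + 2*(-3 - 9*(-1))**2)) = 1/(-1860743/1395716 + (-2 + 2*(-3 + 9)**2)) = 1/(-1860743/1395716 + (-2 + 2*6**2)) = 1/(-1860743/1395716 + (-2 + 2*36)) = 1/(-1860743/1395716 + (-2 + 72)) = 1/(-1860743/1395716 + 70) = 1/(95839377/1395716) = 1395716/95839377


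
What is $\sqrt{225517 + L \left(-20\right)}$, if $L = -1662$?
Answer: $\sqrt{258757} \approx 508.68$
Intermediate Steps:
$\sqrt{225517 + L \left(-20\right)} = \sqrt{225517 - -33240} = \sqrt{225517 + 33240} = \sqrt{258757}$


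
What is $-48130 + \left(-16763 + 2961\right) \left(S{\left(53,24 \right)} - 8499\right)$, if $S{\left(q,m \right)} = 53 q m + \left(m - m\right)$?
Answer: $-813220564$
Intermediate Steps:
$S{\left(q,m \right)} = 53 m q$ ($S{\left(q,m \right)} = 53 m q + 0 = 53 m q$)
$-48130 + \left(-16763 + 2961\right) \left(S{\left(53,24 \right)} - 8499\right) = -48130 + \left(-16763 + 2961\right) \left(53 \cdot 24 \cdot 53 - 8499\right) = -48130 - 13802 \left(67416 - 8499\right) = -48130 - 813172434 = -813220564$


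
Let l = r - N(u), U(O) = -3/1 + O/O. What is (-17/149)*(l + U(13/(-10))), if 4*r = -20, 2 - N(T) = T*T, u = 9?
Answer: -1224/149 ≈ -8.2148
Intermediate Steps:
N(T) = 2 - T**2 (N(T) = 2 - T*T = 2 - T**2)
U(O) = -2 (U(O) = -3*1 + 1 = -3 + 1 = -2)
r = -5 (r = (1/4)*(-20) = -5)
l = 74 (l = -5 - (2 - 1*9**2) = -5 - (2 - 1*81) = -5 - (2 - 81) = -5 - 1*(-79) = -5 + 79 = 74)
(-17/149)*(l + U(13/(-10))) = (-17/149)*(74 - 2) = -17*1/149*72 = -17/149*72 = -1224/149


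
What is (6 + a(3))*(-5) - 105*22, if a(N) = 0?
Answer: -2340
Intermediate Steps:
(6 + a(3))*(-5) - 105*22 = (6 + 0)*(-5) - 105*22 = 6*(-5) - 2310 = -30 - 2310 = -2340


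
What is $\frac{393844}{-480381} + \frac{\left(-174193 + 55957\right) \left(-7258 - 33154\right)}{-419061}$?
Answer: $- \frac{69560577951572}{6100270977} \approx -11403.0$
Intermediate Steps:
$\frac{393844}{-480381} + \frac{\left(-174193 + 55957\right) \left(-7258 - 33154\right)}{-419061} = 393844 \left(- \frac{1}{480381}\right) + \left(-118236\right) \left(-40412\right) \left(- \frac{1}{419061}\right) = - \frac{35804}{43671} + 4778153232 \left(- \frac{1}{419061}\right) = - \frac{35804}{43671} - \frac{1592717744}{139687} = - \frac{69560577951572}{6100270977}$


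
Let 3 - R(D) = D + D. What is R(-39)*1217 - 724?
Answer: 97853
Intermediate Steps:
R(D) = 3 - 2*D (R(D) = 3 - (D + D) = 3 - 2*D)
R(-39)*1217 - 724 = (3 - 2*(-39))*1217 - 724 = (3 + 78)*1217 - 724 = 81*1217 - 724 = 98577 - 724 = 97853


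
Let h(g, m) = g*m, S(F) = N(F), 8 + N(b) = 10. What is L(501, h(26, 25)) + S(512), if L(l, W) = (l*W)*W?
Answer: 211672502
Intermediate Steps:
N(b) = 2 (N(b) = -8 + 10 = 2)
S(F) = 2
L(l, W) = l*W² (L(l, W) = (W*l)*W = l*W²)
L(501, h(26, 25)) + S(512) = 501*(26*25)² + 2 = 501*650² + 2 = 501*422500 + 2 = 211672500 + 2 = 211672502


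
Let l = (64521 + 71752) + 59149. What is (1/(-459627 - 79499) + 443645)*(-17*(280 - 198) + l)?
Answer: 23203862291852766/269563 ≈ 8.6080e+10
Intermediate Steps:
l = 195422 (l = 136273 + 59149 = 195422)
(1/(-459627 - 79499) + 443645)*(-17*(280 - 198) + l) = (1/(-459627 - 79499) + 443645)*(-17*(280 - 198) + 195422) = (1/(-539126) + 443645)*(-17*82 + 195422) = (-1/539126 + 443645)*(-1394 + 195422) = (239180554269/539126)*194028 = 23203862291852766/269563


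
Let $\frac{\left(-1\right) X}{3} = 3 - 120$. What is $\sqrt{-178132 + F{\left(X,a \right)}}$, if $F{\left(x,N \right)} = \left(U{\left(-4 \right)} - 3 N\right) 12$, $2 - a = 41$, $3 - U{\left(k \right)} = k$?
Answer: $2 i \sqrt{44161} \approx 420.29 i$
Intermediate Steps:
$U{\left(k \right)} = 3 - k$
$a = -39$ ($a = 2 - 41 = -39$)
$X = 351$ ($X = - 3 \left(3 - 120\right) = \left(-3\right) \left(-117\right) = 351$)
$F{\left(x,N \right)} = 84 - 36 N$ ($F{\left(x,N \right)} = \left(\left(3 - -4\right) - 3 N\right) 12 = \left(\left(3 + 4\right) - 3 N\right) 12 = \left(7 - 3 N\right) 12 = 84 - 36 N$)
$\sqrt{-178132 + F{\left(X,a \right)}} = \sqrt{-178132 + \left(84 - -1404\right)} = \sqrt{-178132 + \left(84 + 1404\right)} = \sqrt{-178132 + 1488} = \sqrt{-176644} = 2 i \sqrt{44161}$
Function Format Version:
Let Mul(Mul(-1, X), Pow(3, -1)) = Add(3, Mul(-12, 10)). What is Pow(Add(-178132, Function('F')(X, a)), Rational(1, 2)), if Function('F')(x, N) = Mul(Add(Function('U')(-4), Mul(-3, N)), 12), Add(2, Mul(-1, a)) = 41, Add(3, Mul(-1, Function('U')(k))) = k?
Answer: Mul(2, I, Pow(44161, Rational(1, 2))) ≈ Mul(420.29, I)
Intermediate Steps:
Function('U')(k) = Add(3, Mul(-1, k))
a = -39 (a = Add(2, Mul(-1, 41)) = Add(2, -41) = -39)
X = 351 (X = Mul(-3, Add(3, Mul(-12, 10))) = Mul(-3, Add(3, -120)) = Mul(-3, -117) = 351)
Function('F')(x, N) = Add(84, Mul(-36, N)) (Function('F')(x, N) = Mul(Add(Add(3, Mul(-1, -4)), Mul(-3, N)), 12) = Mul(Add(Add(3, 4), Mul(-3, N)), 12) = Mul(Add(7, Mul(-3, N)), 12) = Add(84, Mul(-36, N)))
Pow(Add(-178132, Function('F')(X, a)), Rational(1, 2)) = Pow(Add(-178132, Add(84, Mul(-36, -39))), Rational(1, 2)) = Pow(Add(-178132, Add(84, 1404)), Rational(1, 2)) = Pow(Add(-178132, 1488), Rational(1, 2)) = Pow(-176644, Rational(1, 2)) = Mul(2, I, Pow(44161, Rational(1, 2)))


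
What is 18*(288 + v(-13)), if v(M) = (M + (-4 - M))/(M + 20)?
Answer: 36216/7 ≈ 5173.7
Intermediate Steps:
v(M) = -4/(20 + M)
18*(288 + v(-13)) = 18*(288 - 4/(20 - 13)) = 18*(288 - 4/7) = 18*(2012/7) = 36216/7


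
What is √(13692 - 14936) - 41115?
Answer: -41115 + 2*I*√311 ≈ -41115.0 + 35.27*I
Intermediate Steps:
√(13692 - 14936) - 41115 = √(-1244) - 41115 = 2*I*√311 - 41115 = -41115 + 2*I*√311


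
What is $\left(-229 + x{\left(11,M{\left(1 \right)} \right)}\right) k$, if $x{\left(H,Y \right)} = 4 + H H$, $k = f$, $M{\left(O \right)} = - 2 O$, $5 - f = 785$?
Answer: $81120$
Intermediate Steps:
$f = -780$ ($f = 5 - 785 = -780$)
$k = -780$
$x{\left(H,Y \right)} = 4 + H^{2}$
$\left(-229 + x{\left(11,M{\left(1 \right)} \right)}\right) k = \left(-229 + \left(4 + 11^{2}\right)\right) \left(-780\right) = \left(-229 + \left(4 + 121\right)\right) \left(-780\right) = \left(-229 + 125\right) \left(-780\right) = \left(-104\right) \left(-780\right) = 81120$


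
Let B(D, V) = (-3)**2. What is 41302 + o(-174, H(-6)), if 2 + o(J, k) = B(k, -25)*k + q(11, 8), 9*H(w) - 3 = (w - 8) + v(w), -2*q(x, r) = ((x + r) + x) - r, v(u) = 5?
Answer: 41283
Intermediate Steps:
B(D, V) = 9
q(x, r) = -x (q(x, r) = -(((x + r) + x) - r)/2 = -(((r + x) + x) - r)/2 = -((r + 2*x) - r)/2 = -x)
H(w) = w/9 (H(w) = 1/3 + ((w - 8) + 5)/9 = 1/3 + ((-8 + w) + 5)/9 = 1/3 + (-3 + w)/9 = 1/3 + (-1/3 + w/9) = w/9)
o(J, k) = -13 + 9*k (o(J, k) = -2 + (9*k - 1*11) = -2 + (9*k - 11) = -2 + (-11 + 9*k) = -13 + 9*k)
41302 + o(-174, H(-6)) = 41302 + (-13 + 9*((1/9)*(-6))) = 41302 + (-13 + 9*(-2/3)) = 41302 + (-13 - 6) = 41302 - 19 = 41283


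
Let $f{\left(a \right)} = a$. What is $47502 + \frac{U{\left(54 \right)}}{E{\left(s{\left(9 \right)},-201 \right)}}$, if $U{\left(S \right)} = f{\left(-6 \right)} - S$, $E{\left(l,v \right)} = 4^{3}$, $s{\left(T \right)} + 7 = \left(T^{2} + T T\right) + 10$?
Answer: $\frac{760017}{16} \approx 47501.0$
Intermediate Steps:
$s{\left(T \right)} = 3 + 2 T^{2}$ ($s{\left(T \right)} = -7 + \left(\left(T^{2} + T T\right) + 10\right) = -7 + \left(\left(T^{2} + T^{2}\right) + 10\right) = -7 + \left(2 T^{2} + 10\right) = -7 + \left(10 + 2 T^{2}\right) = 3 + 2 T^{2}$)
$E{\left(l,v \right)} = 64$
$U{\left(S \right)} = -6 - S$
$47502 + \frac{U{\left(54 \right)}}{E{\left(s{\left(9 \right)},-201 \right)}} = 47502 + \frac{-6 - 54}{64} = 47502 + \left(-6 - 54\right) \frac{1}{64} = 47502 - \frac{15}{16} = \frac{760017}{16}$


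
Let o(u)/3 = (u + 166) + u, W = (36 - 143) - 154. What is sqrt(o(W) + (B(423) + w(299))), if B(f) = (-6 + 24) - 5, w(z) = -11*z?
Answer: 2*I*sqrt(1086) ≈ 65.909*I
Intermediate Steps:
W = -261 (W = -107 - 154 = -261)
B(f) = 13 (B(f) = 18 - 5 = 13)
o(u) = 498 + 6*u (o(u) = 3*((u + 166) + u) = 3*((166 + u) + u) = 3*(166 + 2*u) = 498 + 6*u)
sqrt(o(W) + (B(423) + w(299))) = sqrt((498 + 6*(-261)) + (13 - 11*299)) = sqrt((498 - 1566) + (13 - 3289)) = sqrt(-1068 - 3276) = sqrt(-4344) = 2*I*sqrt(1086)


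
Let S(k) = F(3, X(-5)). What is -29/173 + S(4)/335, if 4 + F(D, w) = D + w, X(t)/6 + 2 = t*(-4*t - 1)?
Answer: -110574/57955 ≈ -1.9079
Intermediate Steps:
X(t) = -12 + 6*t*(-1 - 4*t) (X(t) = -12 + 6*(t*(-4*t - 1)) = -12 + 6*(t*(-1 - 4*t)) = -12 + 6*t*(-1 - 4*t))
F(D, w) = -4 + D + w (F(D, w) = -4 + (D + w) = -4 + D + w)
S(k) = -583 (S(k) = -4 + 3 + (-12 - 24*(-5)² - 6*(-5)) = -4 + 3 + (-12 - 24*25 + 30) = -4 + 3 + (-12 - 600 + 30) = -4 + 3 - 582 = -583)
-29/173 + S(4)/335 = -29/173 - 583/335 = -110574/57955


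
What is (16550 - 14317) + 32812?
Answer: 35045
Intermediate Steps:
(16550 - 14317) + 32812 = 2233 + 32812 = 35045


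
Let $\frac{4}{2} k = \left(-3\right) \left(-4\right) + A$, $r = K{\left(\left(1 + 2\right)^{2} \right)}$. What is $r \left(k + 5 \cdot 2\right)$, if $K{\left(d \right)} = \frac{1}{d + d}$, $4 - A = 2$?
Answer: $\frac{17}{18} \approx 0.94444$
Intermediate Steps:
$A = 2$ ($A = 4 - 2 = 2$)
$K{\left(d \right)} = \frac{1}{2 d}$
$r = \frac{1}{18}$ ($r = \frac{1}{2 \left(1 + 2\right)^{2}} = \frac{1}{2 \cdot 3^{2}} = \frac{1}{2 \cdot 9} = \frac{1}{2} \cdot \frac{1}{9} = \frac{1}{18} \approx 0.055556$)
$k = 7$ ($k = \frac{\left(-3\right) \left(-4\right) + 2}{2} = \frac{12 + 2}{2} = \frac{1}{2} \cdot 14 = 7$)
$r \left(k + 5 \cdot 2\right) = \frac{7 + 5 \cdot 2}{18} = \frac{7 + 10}{18} = \frac{1}{18} \cdot 17 = \frac{17}{18}$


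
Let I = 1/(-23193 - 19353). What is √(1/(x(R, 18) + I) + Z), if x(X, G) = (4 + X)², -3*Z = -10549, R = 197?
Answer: √93504874315362985015905/5156702835 ≈ 59.299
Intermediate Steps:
Z = 10549/3 (Z = -⅓*(-10549) = 10549/3 ≈ 3516.3)
I = -1/42546 (I = 1/(-42546) = -1/42546 ≈ -2.3504e-5)
√(1/(x(R, 18) + I) + Z) = √(1/((4 + 197)² - 1/42546) + 10549/3) = √(1/(201² - 1/42546) + 10549/3) = √(1/(40401 - 1/42546) + 10549/3) = √(1/(1718900945/42546) + 10549/3) = √(42546/1718900945 + 10549/3) = √(18132686196443/5156702835) = √93504874315362985015905/5156702835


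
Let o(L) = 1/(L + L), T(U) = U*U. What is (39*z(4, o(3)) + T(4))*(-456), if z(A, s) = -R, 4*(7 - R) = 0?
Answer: 117192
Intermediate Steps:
R = 7 (R = 7 - ¼*0 = 7 + 0 = 7)
T(U) = U²
o(L) = 1/(2*L)
z(A, s) = -7 (z(A, s) = -1*7 = -7)
(39*z(4, o(3)) + T(4))*(-456) = (39*(-7) + 4²)*(-456) = (-273 + 16)*(-456) = -257*(-456) = 117192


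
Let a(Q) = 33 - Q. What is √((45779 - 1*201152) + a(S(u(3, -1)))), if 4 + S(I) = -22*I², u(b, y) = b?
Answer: I*√155138 ≈ 393.88*I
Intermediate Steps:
S(I) = -4 - 22*I²
√((45779 - 1*201152) + a(S(u(3, -1)))) = √((45779 - 1*201152) + (33 - (-4 - 22*3²))) = √((45779 - 201152) + (33 - (-4 - 22*9))) = √(-155373 + (33 - (-4 - 198))) = √(-155373 + (33 - 1*(-202))) = √(-155373 + (33 + 202)) = √(-155373 + 235) = √(-155138) = I*√155138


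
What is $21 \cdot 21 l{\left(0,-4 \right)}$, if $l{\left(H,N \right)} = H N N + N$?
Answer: $-1764$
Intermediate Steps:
$l{\left(H,N \right)} = N + H N^{2}$ ($l{\left(H,N \right)} = H N^{2} + N = N + H N^{2}$)
$21 \cdot 21 l{\left(0,-4 \right)} = 21 \cdot 21 \left(- 4 \left(1 + 0 \left(-4\right)\right)\right) = 441 \left(- 4 \left(1 + 0\right)\right) = 441 \left(\left(-4\right) 1\right) = 441 \left(-4\right) = -1764$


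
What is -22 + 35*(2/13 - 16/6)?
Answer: -4288/39 ≈ -109.95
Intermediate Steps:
-22 + 35*(2/13 - 16/6) = -22 + 35*(2*(1/13) - 16*1/6) = -22 + 35*(2/13 - 8/3) = -22 + 35*(-98/39) = -22 - 3430/39 = -4288/39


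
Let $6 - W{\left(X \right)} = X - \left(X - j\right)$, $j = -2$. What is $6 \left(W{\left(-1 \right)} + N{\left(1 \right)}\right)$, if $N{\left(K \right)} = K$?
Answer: $54$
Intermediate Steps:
$W{\left(X \right)} = 8$ ($W{\left(X \right)} = 6 - \left(X - \left(2 + X\right)\right) = 6 - -2 = 6 + 2 = 8$)
$6 \left(W{\left(-1 \right)} + N{\left(1 \right)}\right) = 6 \left(8 + 1\right) = 6 \cdot 9 = 54$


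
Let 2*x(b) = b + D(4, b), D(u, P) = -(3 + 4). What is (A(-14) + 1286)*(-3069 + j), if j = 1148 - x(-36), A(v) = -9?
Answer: -4851323/2 ≈ -2.4257e+6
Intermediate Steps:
D(u, P) = -7 (D(u, P) = -1*7 = -7)
x(b) = -7/2 + b/2 (x(b) = (b - 7)/2 = (-7 + b)/2 = -7/2 + b/2)
j = 2339/2 (j = 1148 - (-7/2 + (½)*(-36)) = 1148 - (-7/2 - 18) = 1148 - 1*(-43/2) = 1148 + 43/2 = 2339/2 ≈ 1169.5)
(A(-14) + 1286)*(-3069 + j) = (-9 + 1286)*(-3069 + 2339/2) = 1277*(-3799/2) = -4851323/2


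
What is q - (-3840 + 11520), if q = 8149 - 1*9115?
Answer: -8646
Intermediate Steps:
q = -966 (q = 8149 - 9115 = -966)
q - (-3840 + 11520) = -966 - (-3840 + 11520) = -966 - 1*7680 = -966 - 7680 = -8646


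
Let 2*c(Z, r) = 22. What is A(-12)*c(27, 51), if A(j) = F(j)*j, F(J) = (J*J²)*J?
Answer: -2737152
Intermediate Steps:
c(Z, r) = 11 (c(Z, r) = (½)*22 = 11)
F(J) = J⁴ (F(J) = J³*J = J⁴)
A(j) = j⁵ (A(j) = j⁴*j = j⁵)
A(-12)*c(27, 51) = (-12)⁵*11 = -248832*11 = -2737152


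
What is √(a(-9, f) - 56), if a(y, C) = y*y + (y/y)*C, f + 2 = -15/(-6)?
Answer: √102/2 ≈ 5.0498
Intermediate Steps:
f = ½ (f = -2 - 15/(-6) = -2 - 15*(-⅙) = -2 + 5/2 = ½ ≈ 0.50000)
a(y, C) = C + y² (a(y, C) = y² + 1*C = y² + C = C + y²)
√(a(-9, f) - 56) = √((½ + (-9)²) - 56) = √((½ + 81) - 56) = √(163/2 - 56) = √(51/2) = √102/2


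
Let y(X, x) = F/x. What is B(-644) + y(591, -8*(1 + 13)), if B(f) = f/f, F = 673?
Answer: -561/112 ≈ -5.0089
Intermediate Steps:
B(f) = 1
y(X, x) = 673/x
B(-644) + y(591, -8*(1 + 13)) = 1 + 673/((-8*(1 + 13))) = 1 + 673/((-8*14)) = 1 + 673/(-112) = 1 + 673*(-1/112) = 1 - 673/112 = -561/112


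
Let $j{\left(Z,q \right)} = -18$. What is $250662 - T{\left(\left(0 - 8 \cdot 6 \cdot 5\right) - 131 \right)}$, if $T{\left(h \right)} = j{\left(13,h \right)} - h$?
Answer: $250309$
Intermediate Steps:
$T{\left(h \right)} = -18 - h$
$250662 - T{\left(\left(0 - 8 \cdot 6 \cdot 5\right) - 131 \right)} = 250662 - \left(-18 - \left(\left(0 - 8 \cdot 6 \cdot 5\right) - 131\right)\right) = 250662 - \left(-18 - \left(\left(0 - 240\right) - 131\right)\right) = 250662 - \left(-18 - \left(-240 - 131\right)\right) = 250662 - \left(-18 - -371\right) = 250662 - \left(-18 + 371\right) = 250662 - 353 = 250309$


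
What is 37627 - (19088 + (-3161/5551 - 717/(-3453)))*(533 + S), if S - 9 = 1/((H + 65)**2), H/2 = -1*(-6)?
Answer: -390478559034901171/37881572729 ≈ -1.0308e+7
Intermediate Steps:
H = 12 (H = 2*(-1*(-6)) = 2*6 = 12)
S = 53362/5929 (S = 9 + 1/((12 + 65)**2) = 9 + 1/(77**2) = 9 + 1/5929 = 53362/5929 ≈ 9.0002)
37627 - (19088 + (-3161/5551 - 717/(-3453)))*(533 + S) = 37627 - (19088 + (-3161/5551 - 717/(-3453)))*(533 + 53362/5929) = 37627 - (19088 + (-3161*1/5551 - 717*(-1/3453)))*3213519/5929 = 37627 - (19088 + (-3161/5551 + 239/1151))*3213519/5929 = 37627 - (19088 - 2311622/6389201)*3213519/5929 = 37627 - 121954757066*3213519/(6389201*5929) = 37627 - 1*391903928971975254/37881572729 = 37627 - 391903928971975254/37881572729 = -390478559034901171/37881572729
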